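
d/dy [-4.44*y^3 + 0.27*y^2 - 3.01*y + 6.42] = -13.32*y^2 + 0.54*y - 3.01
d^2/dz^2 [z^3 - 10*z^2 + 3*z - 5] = 6*z - 20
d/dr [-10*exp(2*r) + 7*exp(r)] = (7 - 20*exp(r))*exp(r)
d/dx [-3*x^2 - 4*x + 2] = -6*x - 4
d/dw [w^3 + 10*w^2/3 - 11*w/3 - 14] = 3*w^2 + 20*w/3 - 11/3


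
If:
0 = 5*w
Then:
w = 0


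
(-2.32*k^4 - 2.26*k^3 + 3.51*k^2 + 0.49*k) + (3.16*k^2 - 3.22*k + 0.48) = -2.32*k^4 - 2.26*k^3 + 6.67*k^2 - 2.73*k + 0.48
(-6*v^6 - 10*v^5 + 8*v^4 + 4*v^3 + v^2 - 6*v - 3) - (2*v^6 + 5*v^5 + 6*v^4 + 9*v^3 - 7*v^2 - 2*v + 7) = -8*v^6 - 15*v^5 + 2*v^4 - 5*v^3 + 8*v^2 - 4*v - 10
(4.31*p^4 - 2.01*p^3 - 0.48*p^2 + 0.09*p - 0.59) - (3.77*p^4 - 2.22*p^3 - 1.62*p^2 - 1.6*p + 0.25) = 0.54*p^4 + 0.21*p^3 + 1.14*p^2 + 1.69*p - 0.84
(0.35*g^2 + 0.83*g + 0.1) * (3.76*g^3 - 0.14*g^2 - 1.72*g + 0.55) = 1.316*g^5 + 3.0718*g^4 - 0.3422*g^3 - 1.2491*g^2 + 0.2845*g + 0.055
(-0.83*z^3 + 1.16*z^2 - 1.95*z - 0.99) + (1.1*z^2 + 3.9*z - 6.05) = -0.83*z^3 + 2.26*z^2 + 1.95*z - 7.04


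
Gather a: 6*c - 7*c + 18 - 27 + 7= -c - 2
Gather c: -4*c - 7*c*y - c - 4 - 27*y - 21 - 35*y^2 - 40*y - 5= c*(-7*y - 5) - 35*y^2 - 67*y - 30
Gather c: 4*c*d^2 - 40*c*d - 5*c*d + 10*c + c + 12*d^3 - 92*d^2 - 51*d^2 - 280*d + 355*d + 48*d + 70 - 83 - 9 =c*(4*d^2 - 45*d + 11) + 12*d^3 - 143*d^2 + 123*d - 22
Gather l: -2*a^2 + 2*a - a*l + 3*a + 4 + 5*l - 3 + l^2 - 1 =-2*a^2 + 5*a + l^2 + l*(5 - a)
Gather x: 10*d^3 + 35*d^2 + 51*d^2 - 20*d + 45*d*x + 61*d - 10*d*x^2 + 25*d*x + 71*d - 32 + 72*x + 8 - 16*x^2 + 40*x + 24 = 10*d^3 + 86*d^2 + 112*d + x^2*(-10*d - 16) + x*(70*d + 112)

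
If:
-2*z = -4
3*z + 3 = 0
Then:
No Solution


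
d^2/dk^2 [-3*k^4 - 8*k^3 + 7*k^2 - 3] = -36*k^2 - 48*k + 14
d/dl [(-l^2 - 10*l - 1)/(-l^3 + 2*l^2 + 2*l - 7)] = (-l^4 - 20*l^3 + 15*l^2 + 18*l + 72)/(l^6 - 4*l^5 + 22*l^3 - 24*l^2 - 28*l + 49)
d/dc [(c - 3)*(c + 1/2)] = 2*c - 5/2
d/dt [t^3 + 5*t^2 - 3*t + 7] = 3*t^2 + 10*t - 3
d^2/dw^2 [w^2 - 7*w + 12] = 2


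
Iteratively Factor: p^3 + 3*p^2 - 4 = (p + 2)*(p^2 + p - 2) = (p - 1)*(p + 2)*(p + 2)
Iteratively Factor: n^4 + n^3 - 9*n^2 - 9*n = (n)*(n^3 + n^2 - 9*n - 9) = n*(n + 1)*(n^2 - 9) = n*(n - 3)*(n + 1)*(n + 3)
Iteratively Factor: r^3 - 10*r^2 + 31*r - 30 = (r - 5)*(r^2 - 5*r + 6) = (r - 5)*(r - 3)*(r - 2)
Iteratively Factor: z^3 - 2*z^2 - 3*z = (z)*(z^2 - 2*z - 3) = z*(z + 1)*(z - 3)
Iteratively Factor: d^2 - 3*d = (d - 3)*(d)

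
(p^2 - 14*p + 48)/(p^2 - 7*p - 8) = (p - 6)/(p + 1)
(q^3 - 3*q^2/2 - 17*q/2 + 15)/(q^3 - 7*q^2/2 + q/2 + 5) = (q + 3)/(q + 1)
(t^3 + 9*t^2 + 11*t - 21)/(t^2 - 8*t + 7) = (t^2 + 10*t + 21)/(t - 7)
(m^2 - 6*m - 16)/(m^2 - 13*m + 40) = (m + 2)/(m - 5)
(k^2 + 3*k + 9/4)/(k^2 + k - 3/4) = (2*k + 3)/(2*k - 1)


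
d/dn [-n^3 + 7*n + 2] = 7 - 3*n^2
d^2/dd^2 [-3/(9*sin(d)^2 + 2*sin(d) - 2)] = 6*(162*sin(d)^4 + 27*sin(d)^3 - 205*sin(d)^2 - 52*sin(d) - 22)/(9*sin(d)^2 + 2*sin(d) - 2)^3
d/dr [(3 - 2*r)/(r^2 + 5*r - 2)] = (2*r^2 - 6*r - 11)/(r^4 + 10*r^3 + 21*r^2 - 20*r + 4)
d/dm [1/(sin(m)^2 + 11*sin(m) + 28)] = -(2*sin(m) + 11)*cos(m)/(sin(m)^2 + 11*sin(m) + 28)^2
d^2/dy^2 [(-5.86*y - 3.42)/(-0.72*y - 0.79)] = (8.88178419700125e-16*y - 3.12048)/(0.72*y + 0.79)^3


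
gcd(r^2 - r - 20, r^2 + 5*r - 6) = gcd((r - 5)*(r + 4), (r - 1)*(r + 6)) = 1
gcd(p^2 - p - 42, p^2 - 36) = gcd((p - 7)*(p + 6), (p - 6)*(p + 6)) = p + 6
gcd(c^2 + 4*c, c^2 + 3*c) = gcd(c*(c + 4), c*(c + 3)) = c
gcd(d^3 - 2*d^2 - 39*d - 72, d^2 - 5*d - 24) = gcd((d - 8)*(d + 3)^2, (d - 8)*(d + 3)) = d^2 - 5*d - 24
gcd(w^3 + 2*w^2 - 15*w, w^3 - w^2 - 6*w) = w^2 - 3*w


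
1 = 1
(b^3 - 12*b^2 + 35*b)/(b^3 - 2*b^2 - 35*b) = (b - 5)/(b + 5)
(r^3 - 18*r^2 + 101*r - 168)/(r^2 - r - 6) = (r^2 - 15*r + 56)/(r + 2)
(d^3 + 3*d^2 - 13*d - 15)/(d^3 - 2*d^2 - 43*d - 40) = (d - 3)/(d - 8)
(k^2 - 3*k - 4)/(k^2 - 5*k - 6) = (k - 4)/(k - 6)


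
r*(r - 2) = r^2 - 2*r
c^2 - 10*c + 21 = (c - 7)*(c - 3)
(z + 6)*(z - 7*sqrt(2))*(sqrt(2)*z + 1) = sqrt(2)*z^3 - 13*z^2 + 6*sqrt(2)*z^2 - 78*z - 7*sqrt(2)*z - 42*sqrt(2)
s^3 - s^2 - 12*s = s*(s - 4)*(s + 3)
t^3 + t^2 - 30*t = t*(t - 5)*(t + 6)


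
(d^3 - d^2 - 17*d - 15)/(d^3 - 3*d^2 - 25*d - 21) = (d - 5)/(d - 7)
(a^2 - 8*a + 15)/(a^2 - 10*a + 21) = (a - 5)/(a - 7)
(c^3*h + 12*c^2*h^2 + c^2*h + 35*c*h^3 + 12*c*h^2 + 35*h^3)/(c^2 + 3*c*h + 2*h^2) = h*(c^3 + 12*c^2*h + c^2 + 35*c*h^2 + 12*c*h + 35*h^2)/(c^2 + 3*c*h + 2*h^2)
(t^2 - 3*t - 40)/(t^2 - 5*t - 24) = (t + 5)/(t + 3)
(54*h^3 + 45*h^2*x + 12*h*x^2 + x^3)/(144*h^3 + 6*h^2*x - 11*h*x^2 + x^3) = (18*h^2 + 9*h*x + x^2)/(48*h^2 - 14*h*x + x^2)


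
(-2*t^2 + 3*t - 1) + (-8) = -2*t^2 + 3*t - 9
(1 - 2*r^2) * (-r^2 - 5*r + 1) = 2*r^4 + 10*r^3 - 3*r^2 - 5*r + 1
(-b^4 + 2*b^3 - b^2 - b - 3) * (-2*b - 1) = 2*b^5 - 3*b^4 + 3*b^2 + 7*b + 3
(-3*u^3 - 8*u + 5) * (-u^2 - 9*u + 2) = 3*u^5 + 27*u^4 + 2*u^3 + 67*u^2 - 61*u + 10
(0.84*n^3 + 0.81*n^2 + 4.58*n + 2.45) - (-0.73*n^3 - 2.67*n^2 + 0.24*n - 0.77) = 1.57*n^3 + 3.48*n^2 + 4.34*n + 3.22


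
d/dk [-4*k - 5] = -4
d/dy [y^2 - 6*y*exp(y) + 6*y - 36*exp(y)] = -6*y*exp(y) + 2*y - 42*exp(y) + 6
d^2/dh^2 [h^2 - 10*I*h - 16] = 2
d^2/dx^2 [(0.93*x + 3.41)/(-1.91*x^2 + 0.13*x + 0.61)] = ((0.93*x + 3.41)*(3.82*x - 0.13)*(7.64*x - 0.26) + (10.6578*x + 12.7844)*(-1.91*x^2 + 0.13*x + 0.61))/(-1.91*x^2 + 0.13*x + 0.61)^3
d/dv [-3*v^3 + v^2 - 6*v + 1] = -9*v^2 + 2*v - 6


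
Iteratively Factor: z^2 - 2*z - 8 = (z - 4)*(z + 2)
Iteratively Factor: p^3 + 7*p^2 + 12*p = (p + 4)*(p^2 + 3*p) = p*(p + 4)*(p + 3)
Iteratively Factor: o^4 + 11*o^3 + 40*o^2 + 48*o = (o)*(o^3 + 11*o^2 + 40*o + 48) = o*(o + 4)*(o^2 + 7*o + 12) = o*(o + 3)*(o + 4)*(o + 4)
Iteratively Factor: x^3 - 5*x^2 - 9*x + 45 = (x + 3)*(x^2 - 8*x + 15) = (x - 3)*(x + 3)*(x - 5)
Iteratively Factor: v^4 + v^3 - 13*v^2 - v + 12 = (v - 1)*(v^3 + 2*v^2 - 11*v - 12) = (v - 3)*(v - 1)*(v^2 + 5*v + 4) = (v - 3)*(v - 1)*(v + 4)*(v + 1)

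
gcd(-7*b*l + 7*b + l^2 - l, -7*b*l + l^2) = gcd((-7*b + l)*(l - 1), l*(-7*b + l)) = 7*b - l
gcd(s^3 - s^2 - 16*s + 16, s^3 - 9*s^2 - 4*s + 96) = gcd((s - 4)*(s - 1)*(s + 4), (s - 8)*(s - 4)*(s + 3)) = s - 4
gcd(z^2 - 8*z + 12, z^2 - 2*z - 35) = 1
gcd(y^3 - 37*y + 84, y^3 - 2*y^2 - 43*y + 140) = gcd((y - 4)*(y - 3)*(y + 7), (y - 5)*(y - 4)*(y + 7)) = y^2 + 3*y - 28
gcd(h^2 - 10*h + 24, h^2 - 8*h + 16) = h - 4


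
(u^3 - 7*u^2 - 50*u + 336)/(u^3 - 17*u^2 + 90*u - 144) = (u + 7)/(u - 3)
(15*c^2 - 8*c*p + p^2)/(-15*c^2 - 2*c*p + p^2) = (-3*c + p)/(3*c + p)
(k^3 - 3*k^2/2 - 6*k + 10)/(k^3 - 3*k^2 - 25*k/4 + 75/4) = 2*(k^2 - 4*k + 4)/(2*k^2 - 11*k + 15)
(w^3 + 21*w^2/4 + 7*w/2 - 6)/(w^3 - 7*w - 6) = (w^2 + 13*w/4 - 3)/(w^2 - 2*w - 3)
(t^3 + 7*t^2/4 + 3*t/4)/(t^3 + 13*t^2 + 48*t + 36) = t*(4*t + 3)/(4*(t^2 + 12*t + 36))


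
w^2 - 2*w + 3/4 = (w - 3/2)*(w - 1/2)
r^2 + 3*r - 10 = (r - 2)*(r + 5)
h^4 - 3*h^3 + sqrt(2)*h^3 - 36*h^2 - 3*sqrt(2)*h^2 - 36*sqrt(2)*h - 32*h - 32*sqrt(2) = (h - 8)*(h + 1)*(h + 4)*(h + sqrt(2))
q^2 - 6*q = q*(q - 6)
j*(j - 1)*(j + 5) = j^3 + 4*j^2 - 5*j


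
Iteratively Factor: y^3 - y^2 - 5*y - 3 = (y + 1)*(y^2 - 2*y - 3) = (y - 3)*(y + 1)*(y + 1)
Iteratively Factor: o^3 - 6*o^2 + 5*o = (o - 1)*(o^2 - 5*o) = (o - 5)*(o - 1)*(o)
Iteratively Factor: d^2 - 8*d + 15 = (d - 5)*(d - 3)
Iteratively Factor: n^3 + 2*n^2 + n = (n + 1)*(n^2 + n) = (n + 1)^2*(n)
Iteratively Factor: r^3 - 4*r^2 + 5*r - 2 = (r - 1)*(r^2 - 3*r + 2) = (r - 2)*(r - 1)*(r - 1)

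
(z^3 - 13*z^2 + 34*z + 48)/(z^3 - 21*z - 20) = (z^2 - 14*z + 48)/(z^2 - z - 20)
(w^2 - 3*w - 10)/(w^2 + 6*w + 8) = (w - 5)/(w + 4)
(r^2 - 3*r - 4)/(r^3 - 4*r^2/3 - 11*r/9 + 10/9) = 9*(r - 4)/(9*r^2 - 21*r + 10)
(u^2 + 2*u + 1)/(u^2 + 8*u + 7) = (u + 1)/(u + 7)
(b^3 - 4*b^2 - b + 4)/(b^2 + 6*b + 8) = (b^3 - 4*b^2 - b + 4)/(b^2 + 6*b + 8)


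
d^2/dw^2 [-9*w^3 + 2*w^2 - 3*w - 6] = 4 - 54*w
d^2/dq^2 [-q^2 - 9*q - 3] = -2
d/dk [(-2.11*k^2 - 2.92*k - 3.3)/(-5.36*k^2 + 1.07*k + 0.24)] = (-17.9089*k^2 - 36.3888*k + 2.8302)/(28.7296*k^4 - 11.4704*k^3 - 1.4279*k^2 + 0.5136*k + 0.0576)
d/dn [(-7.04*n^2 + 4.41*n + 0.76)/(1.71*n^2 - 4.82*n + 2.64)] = (26.3917*n^2 - 39.7704*n + 15.3056)/(2.9241*n^4 - 16.4844*n^3 + 32.2612*n^2 - 25.4496*n + 6.9696)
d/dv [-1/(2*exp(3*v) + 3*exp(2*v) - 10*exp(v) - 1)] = (6*exp(2*v) + 6*exp(v) - 10)*exp(v)/(2*exp(3*v) + 3*exp(2*v) - 10*exp(v) - 1)^2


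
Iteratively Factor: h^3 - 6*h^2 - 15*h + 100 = (h - 5)*(h^2 - h - 20) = (h - 5)*(h + 4)*(h - 5)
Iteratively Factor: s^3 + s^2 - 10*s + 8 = (s + 4)*(s^2 - 3*s + 2) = (s - 2)*(s + 4)*(s - 1)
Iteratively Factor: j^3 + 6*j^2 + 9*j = (j)*(j^2 + 6*j + 9) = j*(j + 3)*(j + 3)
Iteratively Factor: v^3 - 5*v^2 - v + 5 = (v - 5)*(v^2 - 1) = (v - 5)*(v - 1)*(v + 1)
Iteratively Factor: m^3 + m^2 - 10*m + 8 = (m - 2)*(m^2 + 3*m - 4) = (m - 2)*(m - 1)*(m + 4)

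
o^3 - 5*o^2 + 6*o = o*(o - 3)*(o - 2)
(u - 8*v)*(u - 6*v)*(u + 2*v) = u^3 - 12*u^2*v + 20*u*v^2 + 96*v^3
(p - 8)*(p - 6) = p^2 - 14*p + 48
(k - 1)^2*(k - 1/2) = k^3 - 5*k^2/2 + 2*k - 1/2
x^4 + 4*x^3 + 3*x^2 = x^2*(x + 1)*(x + 3)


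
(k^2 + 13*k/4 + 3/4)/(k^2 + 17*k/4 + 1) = (k + 3)/(k + 4)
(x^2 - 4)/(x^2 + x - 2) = (x - 2)/(x - 1)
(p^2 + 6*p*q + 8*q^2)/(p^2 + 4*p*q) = (p + 2*q)/p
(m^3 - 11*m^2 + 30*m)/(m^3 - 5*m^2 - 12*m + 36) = m*(m - 5)/(m^2 + m - 6)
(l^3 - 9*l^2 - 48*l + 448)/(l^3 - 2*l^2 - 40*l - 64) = (l^2 - l - 56)/(l^2 + 6*l + 8)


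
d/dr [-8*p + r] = 1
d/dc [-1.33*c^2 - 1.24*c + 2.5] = -2.66*c - 1.24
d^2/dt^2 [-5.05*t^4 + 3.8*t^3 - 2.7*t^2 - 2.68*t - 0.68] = -60.6*t^2 + 22.8*t - 5.4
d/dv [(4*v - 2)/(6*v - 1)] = 8/(6*v - 1)^2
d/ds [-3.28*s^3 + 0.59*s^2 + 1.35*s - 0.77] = -9.84*s^2 + 1.18*s + 1.35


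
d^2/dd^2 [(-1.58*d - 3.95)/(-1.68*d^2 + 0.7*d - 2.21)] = ((1.58*d + 3.95)*(3.36*d - 0.7)*(6.72*d - 1.4) - (15.9264*d + 11.06)*(1.68*d^2 - 0.7*d + 2.21))/(1.68*d^2 - 0.7*d + 2.21)^3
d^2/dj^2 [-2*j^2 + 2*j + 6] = -4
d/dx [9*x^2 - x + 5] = 18*x - 1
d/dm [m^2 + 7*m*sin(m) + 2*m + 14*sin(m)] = 7*m*cos(m) + 2*m + 7*sin(m) + 14*cos(m) + 2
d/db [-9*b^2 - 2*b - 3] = -18*b - 2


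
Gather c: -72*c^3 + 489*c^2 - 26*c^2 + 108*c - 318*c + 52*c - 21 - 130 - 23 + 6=-72*c^3 + 463*c^2 - 158*c - 168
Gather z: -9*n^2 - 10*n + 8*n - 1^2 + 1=-9*n^2 - 2*n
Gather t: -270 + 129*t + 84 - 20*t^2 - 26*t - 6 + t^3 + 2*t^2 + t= t^3 - 18*t^2 + 104*t - 192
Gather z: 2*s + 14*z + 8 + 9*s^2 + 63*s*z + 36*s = 9*s^2 + 38*s + z*(63*s + 14) + 8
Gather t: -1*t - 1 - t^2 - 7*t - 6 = -t^2 - 8*t - 7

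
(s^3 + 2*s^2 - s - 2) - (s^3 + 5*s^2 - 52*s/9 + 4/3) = -3*s^2 + 43*s/9 - 10/3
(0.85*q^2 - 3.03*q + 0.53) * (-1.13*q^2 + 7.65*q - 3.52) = -0.9605*q^4 + 9.9264*q^3 - 26.7704*q^2 + 14.7201*q - 1.8656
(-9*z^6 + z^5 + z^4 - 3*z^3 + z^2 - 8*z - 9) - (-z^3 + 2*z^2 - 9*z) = -9*z^6 + z^5 + z^4 - 2*z^3 - z^2 + z - 9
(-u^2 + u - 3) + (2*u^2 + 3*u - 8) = u^2 + 4*u - 11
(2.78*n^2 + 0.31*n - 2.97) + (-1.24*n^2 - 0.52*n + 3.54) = 1.54*n^2 - 0.21*n + 0.57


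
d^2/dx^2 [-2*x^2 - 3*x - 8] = -4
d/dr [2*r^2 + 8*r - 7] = 4*r + 8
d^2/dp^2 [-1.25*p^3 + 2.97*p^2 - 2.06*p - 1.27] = 5.94 - 7.5*p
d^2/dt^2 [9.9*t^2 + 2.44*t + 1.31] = 19.8000000000000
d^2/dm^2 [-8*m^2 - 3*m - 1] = -16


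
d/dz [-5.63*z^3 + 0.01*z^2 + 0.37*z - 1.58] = -16.89*z^2 + 0.02*z + 0.37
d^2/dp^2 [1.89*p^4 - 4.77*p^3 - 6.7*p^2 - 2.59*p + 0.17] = 22.68*p^2 - 28.62*p - 13.4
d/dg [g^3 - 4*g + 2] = 3*g^2 - 4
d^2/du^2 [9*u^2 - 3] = 18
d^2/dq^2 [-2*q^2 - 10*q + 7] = -4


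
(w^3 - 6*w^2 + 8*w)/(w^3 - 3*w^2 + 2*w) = (w - 4)/(w - 1)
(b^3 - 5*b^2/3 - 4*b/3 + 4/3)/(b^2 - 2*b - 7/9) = 3*(-3*b^3 + 5*b^2 + 4*b - 4)/(-9*b^2 + 18*b + 7)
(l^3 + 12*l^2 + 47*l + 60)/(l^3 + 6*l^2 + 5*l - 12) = (l + 5)/(l - 1)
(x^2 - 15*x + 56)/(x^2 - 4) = (x^2 - 15*x + 56)/(x^2 - 4)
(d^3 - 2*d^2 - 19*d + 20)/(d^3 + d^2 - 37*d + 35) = (d + 4)/(d + 7)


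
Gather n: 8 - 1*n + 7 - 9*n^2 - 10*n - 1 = -9*n^2 - 11*n + 14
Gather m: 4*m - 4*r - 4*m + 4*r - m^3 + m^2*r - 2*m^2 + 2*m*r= -m^3 + m^2*(r - 2) + 2*m*r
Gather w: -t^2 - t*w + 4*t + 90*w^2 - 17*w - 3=-t^2 + 4*t + 90*w^2 + w*(-t - 17) - 3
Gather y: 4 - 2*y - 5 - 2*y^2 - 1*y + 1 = -2*y^2 - 3*y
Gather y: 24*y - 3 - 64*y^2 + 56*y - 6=-64*y^2 + 80*y - 9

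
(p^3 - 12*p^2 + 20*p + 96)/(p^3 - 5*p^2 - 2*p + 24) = (p^2 - 14*p + 48)/(p^2 - 7*p + 12)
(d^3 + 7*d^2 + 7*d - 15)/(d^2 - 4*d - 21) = (d^2 + 4*d - 5)/(d - 7)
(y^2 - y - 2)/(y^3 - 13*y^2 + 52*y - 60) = (y + 1)/(y^2 - 11*y + 30)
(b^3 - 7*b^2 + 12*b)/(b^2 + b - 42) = b*(b^2 - 7*b + 12)/(b^2 + b - 42)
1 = 1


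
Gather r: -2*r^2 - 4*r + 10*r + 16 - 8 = -2*r^2 + 6*r + 8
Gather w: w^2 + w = w^2 + w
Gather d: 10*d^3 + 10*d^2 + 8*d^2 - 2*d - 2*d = 10*d^3 + 18*d^2 - 4*d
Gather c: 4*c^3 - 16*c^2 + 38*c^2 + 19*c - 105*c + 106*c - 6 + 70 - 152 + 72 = 4*c^3 + 22*c^2 + 20*c - 16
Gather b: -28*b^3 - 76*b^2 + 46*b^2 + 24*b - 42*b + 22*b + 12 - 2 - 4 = -28*b^3 - 30*b^2 + 4*b + 6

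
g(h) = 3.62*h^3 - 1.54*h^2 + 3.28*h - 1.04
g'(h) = 10.86*h^2 - 3.08*h + 3.28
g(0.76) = 2.15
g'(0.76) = 7.21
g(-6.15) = -921.50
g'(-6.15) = 432.97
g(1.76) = 19.70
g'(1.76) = 31.50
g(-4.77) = -444.61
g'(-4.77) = 265.07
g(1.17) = 6.49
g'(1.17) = 14.54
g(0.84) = 2.77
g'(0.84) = 8.36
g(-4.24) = -318.57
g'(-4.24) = 211.58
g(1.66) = 16.72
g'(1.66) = 28.09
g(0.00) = -1.04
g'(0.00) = 3.28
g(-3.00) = -122.48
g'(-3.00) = 110.26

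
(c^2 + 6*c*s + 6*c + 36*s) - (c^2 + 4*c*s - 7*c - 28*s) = 2*c*s + 13*c + 64*s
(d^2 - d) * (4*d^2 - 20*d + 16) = 4*d^4 - 24*d^3 + 36*d^2 - 16*d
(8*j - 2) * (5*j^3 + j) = 40*j^4 - 10*j^3 + 8*j^2 - 2*j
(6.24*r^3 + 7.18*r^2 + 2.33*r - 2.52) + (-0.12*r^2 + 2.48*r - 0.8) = 6.24*r^3 + 7.06*r^2 + 4.81*r - 3.32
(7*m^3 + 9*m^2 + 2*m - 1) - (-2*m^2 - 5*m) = 7*m^3 + 11*m^2 + 7*m - 1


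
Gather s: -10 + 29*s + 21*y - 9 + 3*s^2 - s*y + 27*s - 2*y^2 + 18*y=3*s^2 + s*(56 - y) - 2*y^2 + 39*y - 19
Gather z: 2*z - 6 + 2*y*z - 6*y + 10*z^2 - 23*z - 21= -6*y + 10*z^2 + z*(2*y - 21) - 27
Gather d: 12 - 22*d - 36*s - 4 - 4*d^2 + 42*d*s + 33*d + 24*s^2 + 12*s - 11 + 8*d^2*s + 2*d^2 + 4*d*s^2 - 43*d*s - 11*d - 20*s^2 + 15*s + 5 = d^2*(8*s - 2) + d*(4*s^2 - s) + 4*s^2 - 9*s + 2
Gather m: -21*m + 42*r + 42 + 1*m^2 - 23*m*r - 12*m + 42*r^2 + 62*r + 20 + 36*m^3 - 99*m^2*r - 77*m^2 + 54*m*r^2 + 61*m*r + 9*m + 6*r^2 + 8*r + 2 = 36*m^3 + m^2*(-99*r - 76) + m*(54*r^2 + 38*r - 24) + 48*r^2 + 112*r + 64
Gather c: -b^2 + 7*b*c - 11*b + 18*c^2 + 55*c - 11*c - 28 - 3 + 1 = -b^2 - 11*b + 18*c^2 + c*(7*b + 44) - 30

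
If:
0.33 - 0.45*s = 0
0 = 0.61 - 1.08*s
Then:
No Solution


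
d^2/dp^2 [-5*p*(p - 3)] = -10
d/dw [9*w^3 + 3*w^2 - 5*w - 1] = 27*w^2 + 6*w - 5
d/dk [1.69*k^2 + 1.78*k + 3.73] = 3.38*k + 1.78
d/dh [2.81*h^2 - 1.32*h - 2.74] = 5.62*h - 1.32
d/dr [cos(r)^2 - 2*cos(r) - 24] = 2*(1 - cos(r))*sin(r)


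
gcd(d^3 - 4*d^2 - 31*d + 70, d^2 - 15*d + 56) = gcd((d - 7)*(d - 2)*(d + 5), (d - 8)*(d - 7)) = d - 7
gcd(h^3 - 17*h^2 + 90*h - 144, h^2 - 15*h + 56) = h - 8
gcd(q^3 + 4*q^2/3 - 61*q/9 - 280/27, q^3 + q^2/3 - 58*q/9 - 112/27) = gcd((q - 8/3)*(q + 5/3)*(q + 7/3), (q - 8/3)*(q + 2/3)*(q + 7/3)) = q^2 - q/3 - 56/9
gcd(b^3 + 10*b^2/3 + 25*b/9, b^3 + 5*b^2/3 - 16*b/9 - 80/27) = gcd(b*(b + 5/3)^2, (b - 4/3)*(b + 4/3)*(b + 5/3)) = b + 5/3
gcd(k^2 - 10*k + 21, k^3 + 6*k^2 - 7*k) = 1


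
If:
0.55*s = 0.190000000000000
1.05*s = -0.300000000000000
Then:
No Solution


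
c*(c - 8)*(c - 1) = c^3 - 9*c^2 + 8*c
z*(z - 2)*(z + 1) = z^3 - z^2 - 2*z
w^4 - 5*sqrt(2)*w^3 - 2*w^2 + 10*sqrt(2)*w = w*(w - 5*sqrt(2))*(w - sqrt(2))*(w + sqrt(2))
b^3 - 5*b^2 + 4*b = b*(b - 4)*(b - 1)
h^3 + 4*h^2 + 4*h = h*(h + 2)^2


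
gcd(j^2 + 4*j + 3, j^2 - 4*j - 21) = j + 3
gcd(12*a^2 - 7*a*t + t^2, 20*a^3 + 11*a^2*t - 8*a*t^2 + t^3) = -4*a + t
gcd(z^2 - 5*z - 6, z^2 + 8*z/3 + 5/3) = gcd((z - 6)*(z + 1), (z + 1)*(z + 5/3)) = z + 1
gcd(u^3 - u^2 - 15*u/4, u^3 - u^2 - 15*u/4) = u^3 - u^2 - 15*u/4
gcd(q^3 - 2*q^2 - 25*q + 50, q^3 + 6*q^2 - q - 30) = q^2 + 3*q - 10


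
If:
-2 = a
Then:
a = -2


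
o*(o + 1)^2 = o^3 + 2*o^2 + o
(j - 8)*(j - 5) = j^2 - 13*j + 40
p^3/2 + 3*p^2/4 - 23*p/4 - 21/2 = (p/2 + 1)*(p - 7/2)*(p + 3)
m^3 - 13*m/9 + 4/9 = (m - 1)*(m - 1/3)*(m + 4/3)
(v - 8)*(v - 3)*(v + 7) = v^3 - 4*v^2 - 53*v + 168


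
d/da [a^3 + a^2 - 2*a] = 3*a^2 + 2*a - 2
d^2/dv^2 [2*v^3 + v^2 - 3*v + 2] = 12*v + 2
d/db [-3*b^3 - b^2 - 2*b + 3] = -9*b^2 - 2*b - 2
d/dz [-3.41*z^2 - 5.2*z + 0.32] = -6.82*z - 5.2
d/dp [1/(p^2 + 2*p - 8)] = 2*(-p - 1)/(p^2 + 2*p - 8)^2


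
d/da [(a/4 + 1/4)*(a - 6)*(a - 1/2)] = 3*a^2/4 - 11*a/4 - 7/8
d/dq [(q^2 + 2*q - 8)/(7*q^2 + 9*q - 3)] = (-5*q^2 + 106*q + 66)/(49*q^4 + 126*q^3 + 39*q^2 - 54*q + 9)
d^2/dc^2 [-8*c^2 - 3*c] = -16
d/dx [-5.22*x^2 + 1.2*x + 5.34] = 1.2 - 10.44*x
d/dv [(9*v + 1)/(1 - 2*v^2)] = (18*v^2 + 4*v + 9)/(4*v^4 - 4*v^2 + 1)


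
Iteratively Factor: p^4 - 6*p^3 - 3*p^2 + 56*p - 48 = (p + 3)*(p^3 - 9*p^2 + 24*p - 16) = (p - 1)*(p + 3)*(p^2 - 8*p + 16) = (p - 4)*(p - 1)*(p + 3)*(p - 4)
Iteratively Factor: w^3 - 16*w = (w)*(w^2 - 16) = w*(w + 4)*(w - 4)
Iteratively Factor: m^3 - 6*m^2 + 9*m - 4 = (m - 1)*(m^2 - 5*m + 4) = (m - 4)*(m - 1)*(m - 1)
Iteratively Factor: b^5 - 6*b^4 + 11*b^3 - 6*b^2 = (b - 1)*(b^4 - 5*b^3 + 6*b^2) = b*(b - 1)*(b^3 - 5*b^2 + 6*b) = b*(b - 2)*(b - 1)*(b^2 - 3*b) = b^2*(b - 2)*(b - 1)*(b - 3)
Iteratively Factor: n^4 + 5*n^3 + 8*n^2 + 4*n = (n + 2)*(n^3 + 3*n^2 + 2*n) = n*(n + 2)*(n^2 + 3*n + 2) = n*(n + 1)*(n + 2)*(n + 2)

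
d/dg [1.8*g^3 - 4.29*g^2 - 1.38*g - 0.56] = 5.4*g^2 - 8.58*g - 1.38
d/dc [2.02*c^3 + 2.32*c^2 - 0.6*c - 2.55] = 6.06*c^2 + 4.64*c - 0.6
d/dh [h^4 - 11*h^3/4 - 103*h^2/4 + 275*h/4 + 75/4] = 4*h^3 - 33*h^2/4 - 103*h/2 + 275/4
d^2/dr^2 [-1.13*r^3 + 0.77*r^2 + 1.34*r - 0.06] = 1.54 - 6.78*r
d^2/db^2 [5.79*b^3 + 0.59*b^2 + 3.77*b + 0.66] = 34.74*b + 1.18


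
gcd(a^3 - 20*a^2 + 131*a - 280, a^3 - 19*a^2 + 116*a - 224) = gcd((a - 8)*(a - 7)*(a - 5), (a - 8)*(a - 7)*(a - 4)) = a^2 - 15*a + 56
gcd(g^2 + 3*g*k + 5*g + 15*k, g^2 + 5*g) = g + 5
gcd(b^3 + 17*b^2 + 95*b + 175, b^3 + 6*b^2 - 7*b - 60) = b + 5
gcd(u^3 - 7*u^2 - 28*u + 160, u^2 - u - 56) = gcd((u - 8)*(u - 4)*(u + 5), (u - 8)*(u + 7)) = u - 8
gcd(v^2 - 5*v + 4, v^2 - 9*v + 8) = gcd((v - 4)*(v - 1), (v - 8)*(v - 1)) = v - 1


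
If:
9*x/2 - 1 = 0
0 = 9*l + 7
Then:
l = -7/9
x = 2/9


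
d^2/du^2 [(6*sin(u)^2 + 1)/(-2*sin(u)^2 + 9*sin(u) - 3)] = (108*sin(u)^5 + 358*sin(u)^4 - 756*sin(u)^3 + 465*sin(u)^2 + 135*sin(u) - 258)/(-9*sin(u) - cos(2*u) + 4)^3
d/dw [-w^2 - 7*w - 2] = -2*w - 7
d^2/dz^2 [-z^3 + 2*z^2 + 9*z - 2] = 4 - 6*z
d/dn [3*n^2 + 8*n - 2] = 6*n + 8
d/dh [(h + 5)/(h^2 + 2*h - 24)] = (h^2 + 2*h - 2*(h + 1)*(h + 5) - 24)/(h^2 + 2*h - 24)^2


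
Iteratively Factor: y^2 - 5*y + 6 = (y - 2)*(y - 3)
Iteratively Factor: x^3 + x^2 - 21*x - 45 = (x + 3)*(x^2 - 2*x - 15) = (x - 5)*(x + 3)*(x + 3)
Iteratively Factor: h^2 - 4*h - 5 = (h - 5)*(h + 1)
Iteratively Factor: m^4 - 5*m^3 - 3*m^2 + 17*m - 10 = (m - 1)*(m^3 - 4*m^2 - 7*m + 10) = (m - 5)*(m - 1)*(m^2 + m - 2) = (m - 5)*(m - 1)*(m + 2)*(m - 1)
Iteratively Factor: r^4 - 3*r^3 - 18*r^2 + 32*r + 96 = (r + 2)*(r^3 - 5*r^2 - 8*r + 48) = (r + 2)*(r + 3)*(r^2 - 8*r + 16) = (r - 4)*(r + 2)*(r + 3)*(r - 4)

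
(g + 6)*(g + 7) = g^2 + 13*g + 42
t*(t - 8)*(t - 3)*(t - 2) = t^4 - 13*t^3 + 46*t^2 - 48*t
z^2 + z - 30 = (z - 5)*(z + 6)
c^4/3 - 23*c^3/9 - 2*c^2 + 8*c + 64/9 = (c/3 + 1/3)*(c - 8)*(c - 2)*(c + 4/3)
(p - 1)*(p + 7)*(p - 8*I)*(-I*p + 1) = -I*p^4 - 7*p^3 - 6*I*p^3 - 42*p^2 - I*p^2 + 49*p - 48*I*p + 56*I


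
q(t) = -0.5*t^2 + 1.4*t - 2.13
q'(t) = 1.4 - 1.0*t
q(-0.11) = -2.29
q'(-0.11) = 1.51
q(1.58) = -1.17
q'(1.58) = -0.18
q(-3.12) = -11.37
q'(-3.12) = 4.52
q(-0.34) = -2.66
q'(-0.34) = 1.74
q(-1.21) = -4.56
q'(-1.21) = 2.61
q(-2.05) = -7.10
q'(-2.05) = 3.45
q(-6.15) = -29.65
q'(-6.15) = 7.55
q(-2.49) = -8.72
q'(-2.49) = 3.89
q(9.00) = -30.03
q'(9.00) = -7.60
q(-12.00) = -90.93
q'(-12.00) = 13.40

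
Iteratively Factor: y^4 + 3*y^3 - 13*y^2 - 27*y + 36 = (y + 4)*(y^3 - y^2 - 9*y + 9) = (y + 3)*(y + 4)*(y^2 - 4*y + 3) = (y - 3)*(y + 3)*(y + 4)*(y - 1)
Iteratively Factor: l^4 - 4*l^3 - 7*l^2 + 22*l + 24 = (l + 1)*(l^3 - 5*l^2 - 2*l + 24) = (l - 3)*(l + 1)*(l^2 - 2*l - 8) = (l - 4)*(l - 3)*(l + 1)*(l + 2)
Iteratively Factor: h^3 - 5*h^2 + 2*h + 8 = (h + 1)*(h^2 - 6*h + 8) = (h - 2)*(h + 1)*(h - 4)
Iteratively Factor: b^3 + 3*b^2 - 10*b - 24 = (b + 2)*(b^2 + b - 12) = (b + 2)*(b + 4)*(b - 3)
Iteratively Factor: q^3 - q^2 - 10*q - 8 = (q + 2)*(q^2 - 3*q - 4) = (q - 4)*(q + 2)*(q + 1)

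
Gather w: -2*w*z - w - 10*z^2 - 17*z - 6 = w*(-2*z - 1) - 10*z^2 - 17*z - 6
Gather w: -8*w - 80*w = -88*w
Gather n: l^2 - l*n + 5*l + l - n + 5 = l^2 + 6*l + n*(-l - 1) + 5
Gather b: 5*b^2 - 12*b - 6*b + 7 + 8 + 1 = 5*b^2 - 18*b + 16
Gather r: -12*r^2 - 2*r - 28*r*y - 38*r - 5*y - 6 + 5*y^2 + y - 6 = -12*r^2 + r*(-28*y - 40) + 5*y^2 - 4*y - 12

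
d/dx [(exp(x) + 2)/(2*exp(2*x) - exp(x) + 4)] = (-(exp(x) + 2)*(4*exp(x) - 1) + 2*exp(2*x) - exp(x) + 4)*exp(x)/(2*exp(2*x) - exp(x) + 4)^2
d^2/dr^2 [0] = 0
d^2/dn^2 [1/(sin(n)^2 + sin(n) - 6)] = (-4*sin(n)^4 - 3*sin(n)^3 - 19*sin(n)^2 + 14)/(sin(n)^2 + sin(n) - 6)^3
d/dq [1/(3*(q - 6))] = -1/(3*(q - 6)^2)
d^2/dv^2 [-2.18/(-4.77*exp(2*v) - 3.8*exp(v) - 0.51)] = (2.18*(9.54*exp(v) + 3.8)*(19.08*exp(v) + 7.6)*exp(v) - (41.5944*exp(v) + 8.284)*(4.77*exp(2*v) + 3.8*exp(v) + 0.51))*exp(v)/(4.77*exp(2*v) + 3.8*exp(v) + 0.51)^3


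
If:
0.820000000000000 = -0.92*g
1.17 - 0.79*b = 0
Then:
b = 1.48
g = -0.89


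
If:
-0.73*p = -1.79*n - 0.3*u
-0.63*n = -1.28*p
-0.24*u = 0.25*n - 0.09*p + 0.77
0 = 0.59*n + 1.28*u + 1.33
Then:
No Solution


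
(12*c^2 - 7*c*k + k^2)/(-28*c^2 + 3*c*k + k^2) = (-3*c + k)/(7*c + k)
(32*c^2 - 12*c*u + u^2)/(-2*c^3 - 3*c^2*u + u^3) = (-32*c^2 + 12*c*u - u^2)/(2*c^3 + 3*c^2*u - u^3)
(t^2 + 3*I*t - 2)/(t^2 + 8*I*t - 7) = (t + 2*I)/(t + 7*I)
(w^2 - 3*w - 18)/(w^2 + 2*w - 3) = (w - 6)/(w - 1)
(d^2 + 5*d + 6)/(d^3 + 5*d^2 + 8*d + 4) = (d + 3)/(d^2 + 3*d + 2)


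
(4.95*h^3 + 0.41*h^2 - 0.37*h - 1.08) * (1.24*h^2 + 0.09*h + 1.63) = 6.138*h^5 + 0.9539*h^4 + 7.6466*h^3 - 0.7042*h^2 - 0.7003*h - 1.7604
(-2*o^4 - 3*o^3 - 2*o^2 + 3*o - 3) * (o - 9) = -2*o^5 + 15*o^4 + 25*o^3 + 21*o^2 - 30*o + 27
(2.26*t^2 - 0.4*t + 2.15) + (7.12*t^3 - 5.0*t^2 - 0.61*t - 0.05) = 7.12*t^3 - 2.74*t^2 - 1.01*t + 2.1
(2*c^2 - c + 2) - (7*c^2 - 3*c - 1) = -5*c^2 + 2*c + 3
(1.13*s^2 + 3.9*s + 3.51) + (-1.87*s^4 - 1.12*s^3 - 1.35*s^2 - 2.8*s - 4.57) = -1.87*s^4 - 1.12*s^3 - 0.22*s^2 + 1.1*s - 1.06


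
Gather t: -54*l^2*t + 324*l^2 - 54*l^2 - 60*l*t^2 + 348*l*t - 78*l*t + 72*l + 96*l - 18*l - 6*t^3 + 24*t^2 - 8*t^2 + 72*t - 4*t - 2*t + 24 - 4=270*l^2 + 150*l - 6*t^3 + t^2*(16 - 60*l) + t*(-54*l^2 + 270*l + 66) + 20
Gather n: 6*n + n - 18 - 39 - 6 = 7*n - 63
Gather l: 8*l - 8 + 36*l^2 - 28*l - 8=36*l^2 - 20*l - 16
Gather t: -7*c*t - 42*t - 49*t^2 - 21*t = -49*t^2 + t*(-7*c - 63)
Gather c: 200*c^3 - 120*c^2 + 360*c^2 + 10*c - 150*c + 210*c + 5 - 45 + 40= 200*c^3 + 240*c^2 + 70*c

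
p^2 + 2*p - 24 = (p - 4)*(p + 6)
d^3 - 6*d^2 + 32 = (d - 4)^2*(d + 2)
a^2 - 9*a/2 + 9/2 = (a - 3)*(a - 3/2)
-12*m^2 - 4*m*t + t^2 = (-6*m + t)*(2*m + t)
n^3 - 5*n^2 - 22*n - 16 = (n - 8)*(n + 1)*(n + 2)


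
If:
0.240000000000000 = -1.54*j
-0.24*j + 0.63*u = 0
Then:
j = -0.16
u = -0.06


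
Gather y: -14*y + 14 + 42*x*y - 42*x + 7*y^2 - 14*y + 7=-42*x + 7*y^2 + y*(42*x - 28) + 21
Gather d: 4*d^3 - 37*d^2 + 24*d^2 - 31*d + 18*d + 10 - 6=4*d^3 - 13*d^2 - 13*d + 4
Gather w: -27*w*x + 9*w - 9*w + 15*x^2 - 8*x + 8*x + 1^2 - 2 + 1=-27*w*x + 15*x^2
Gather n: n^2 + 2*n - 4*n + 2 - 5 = n^2 - 2*n - 3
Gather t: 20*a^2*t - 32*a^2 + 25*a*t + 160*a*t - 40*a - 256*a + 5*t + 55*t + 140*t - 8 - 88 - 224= -32*a^2 - 296*a + t*(20*a^2 + 185*a + 200) - 320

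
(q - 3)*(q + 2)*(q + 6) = q^3 + 5*q^2 - 12*q - 36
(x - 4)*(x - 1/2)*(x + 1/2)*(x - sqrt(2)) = x^4 - 4*x^3 - sqrt(2)*x^3 - x^2/4 + 4*sqrt(2)*x^2 + sqrt(2)*x/4 + x - sqrt(2)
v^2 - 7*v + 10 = (v - 5)*(v - 2)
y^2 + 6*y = y*(y + 6)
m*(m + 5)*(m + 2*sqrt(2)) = m^3 + 2*sqrt(2)*m^2 + 5*m^2 + 10*sqrt(2)*m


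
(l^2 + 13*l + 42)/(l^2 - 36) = (l + 7)/(l - 6)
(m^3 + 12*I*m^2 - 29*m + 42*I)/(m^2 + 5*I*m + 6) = m + 7*I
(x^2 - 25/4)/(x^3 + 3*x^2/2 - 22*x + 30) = (x + 5/2)/(x^2 + 4*x - 12)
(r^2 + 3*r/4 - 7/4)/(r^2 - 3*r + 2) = (r + 7/4)/(r - 2)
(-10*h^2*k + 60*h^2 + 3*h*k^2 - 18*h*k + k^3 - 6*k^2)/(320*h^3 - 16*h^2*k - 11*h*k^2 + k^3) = (-2*h*k + 12*h + k^2 - 6*k)/(64*h^2 - 16*h*k + k^2)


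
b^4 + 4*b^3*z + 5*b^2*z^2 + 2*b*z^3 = b*(b + z)^2*(b + 2*z)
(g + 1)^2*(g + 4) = g^3 + 6*g^2 + 9*g + 4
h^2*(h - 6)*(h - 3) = h^4 - 9*h^3 + 18*h^2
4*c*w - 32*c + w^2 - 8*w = (4*c + w)*(w - 8)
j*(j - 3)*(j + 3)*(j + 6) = j^4 + 6*j^3 - 9*j^2 - 54*j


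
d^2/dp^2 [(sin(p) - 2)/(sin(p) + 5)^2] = (-sin(p)^3 + 28*sin(p)^2 - 43*sin(p) - 32)/(sin(p) + 5)^4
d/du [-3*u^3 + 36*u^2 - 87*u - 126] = -9*u^2 + 72*u - 87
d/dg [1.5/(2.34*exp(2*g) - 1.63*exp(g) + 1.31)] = (2.445 - 7.02*exp(g))*exp(g)/(2.34*exp(2*g) - 1.63*exp(g) + 1.31)^2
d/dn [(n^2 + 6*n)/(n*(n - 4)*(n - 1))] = (-n^2 - 12*n + 34)/(n^4 - 10*n^3 + 33*n^2 - 40*n + 16)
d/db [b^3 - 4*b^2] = b*(3*b - 8)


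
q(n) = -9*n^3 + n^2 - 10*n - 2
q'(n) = -27*n^2 + 2*n - 10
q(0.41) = -6.55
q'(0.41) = -13.72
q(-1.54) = 48.64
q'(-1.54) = -77.11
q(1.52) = -46.50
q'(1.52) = -69.34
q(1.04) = -21.44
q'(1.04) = -37.12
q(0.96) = -18.64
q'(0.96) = -32.96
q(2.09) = -100.70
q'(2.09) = -123.76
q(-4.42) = 838.89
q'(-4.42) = -546.32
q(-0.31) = 1.46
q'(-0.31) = -13.21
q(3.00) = -266.00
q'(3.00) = -247.00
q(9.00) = -6572.00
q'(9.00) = -2179.00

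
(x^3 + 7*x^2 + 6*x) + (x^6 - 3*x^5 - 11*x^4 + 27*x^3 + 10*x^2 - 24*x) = x^6 - 3*x^5 - 11*x^4 + 28*x^3 + 17*x^2 - 18*x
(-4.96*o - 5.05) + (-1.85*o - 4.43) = -6.81*o - 9.48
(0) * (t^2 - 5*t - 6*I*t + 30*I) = 0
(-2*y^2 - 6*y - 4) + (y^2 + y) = -y^2 - 5*y - 4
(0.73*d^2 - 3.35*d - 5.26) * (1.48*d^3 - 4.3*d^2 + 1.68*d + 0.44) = 1.0804*d^5 - 8.097*d^4 + 7.8466*d^3 + 17.3112*d^2 - 10.3108*d - 2.3144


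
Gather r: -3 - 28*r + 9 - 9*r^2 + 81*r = -9*r^2 + 53*r + 6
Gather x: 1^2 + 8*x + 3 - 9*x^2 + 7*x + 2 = -9*x^2 + 15*x + 6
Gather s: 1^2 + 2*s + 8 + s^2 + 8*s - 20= s^2 + 10*s - 11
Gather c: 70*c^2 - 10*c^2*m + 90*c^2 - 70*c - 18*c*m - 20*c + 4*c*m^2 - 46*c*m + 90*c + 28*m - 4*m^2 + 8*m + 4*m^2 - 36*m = c^2*(160 - 10*m) + c*(4*m^2 - 64*m)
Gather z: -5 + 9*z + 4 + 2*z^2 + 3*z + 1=2*z^2 + 12*z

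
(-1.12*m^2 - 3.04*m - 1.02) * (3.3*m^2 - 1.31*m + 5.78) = -3.696*m^4 - 8.5648*m^3 - 5.8572*m^2 - 16.235*m - 5.8956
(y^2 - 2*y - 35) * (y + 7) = y^3 + 5*y^2 - 49*y - 245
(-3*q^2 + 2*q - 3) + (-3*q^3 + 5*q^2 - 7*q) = -3*q^3 + 2*q^2 - 5*q - 3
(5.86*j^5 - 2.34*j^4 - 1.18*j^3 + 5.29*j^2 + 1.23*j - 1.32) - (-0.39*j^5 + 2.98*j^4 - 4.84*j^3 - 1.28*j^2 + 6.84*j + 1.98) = 6.25*j^5 - 5.32*j^4 + 3.66*j^3 + 6.57*j^2 - 5.61*j - 3.3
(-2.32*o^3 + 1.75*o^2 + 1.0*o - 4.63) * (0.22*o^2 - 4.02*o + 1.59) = -0.5104*o^5 + 9.7114*o^4 - 10.5038*o^3 - 2.2561*o^2 + 20.2026*o - 7.3617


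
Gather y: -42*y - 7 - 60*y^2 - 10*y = -60*y^2 - 52*y - 7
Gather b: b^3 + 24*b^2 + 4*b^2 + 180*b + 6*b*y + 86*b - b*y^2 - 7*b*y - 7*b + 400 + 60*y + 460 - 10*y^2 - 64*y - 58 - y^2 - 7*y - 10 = b^3 + 28*b^2 + b*(-y^2 - y + 259) - 11*y^2 - 11*y + 792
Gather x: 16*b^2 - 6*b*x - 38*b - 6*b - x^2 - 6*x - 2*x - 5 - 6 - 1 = 16*b^2 - 44*b - x^2 + x*(-6*b - 8) - 12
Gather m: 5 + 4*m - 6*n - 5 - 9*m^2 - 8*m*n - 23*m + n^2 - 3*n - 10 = -9*m^2 + m*(-8*n - 19) + n^2 - 9*n - 10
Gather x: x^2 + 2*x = x^2 + 2*x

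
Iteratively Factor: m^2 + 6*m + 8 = (m + 4)*(m + 2)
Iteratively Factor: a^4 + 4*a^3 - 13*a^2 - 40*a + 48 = (a - 1)*(a^3 + 5*a^2 - 8*a - 48) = (a - 1)*(a + 4)*(a^2 + a - 12) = (a - 3)*(a - 1)*(a + 4)*(a + 4)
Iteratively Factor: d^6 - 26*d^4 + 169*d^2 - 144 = (d - 1)*(d^5 + d^4 - 25*d^3 - 25*d^2 + 144*d + 144) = (d - 1)*(d + 3)*(d^4 - 2*d^3 - 19*d^2 + 32*d + 48) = (d - 3)*(d - 1)*(d + 3)*(d^3 + d^2 - 16*d - 16) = (d - 3)*(d - 1)*(d + 1)*(d + 3)*(d^2 - 16) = (d - 4)*(d - 3)*(d - 1)*(d + 1)*(d + 3)*(d + 4)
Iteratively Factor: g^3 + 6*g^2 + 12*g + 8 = (g + 2)*(g^2 + 4*g + 4) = (g + 2)^2*(g + 2)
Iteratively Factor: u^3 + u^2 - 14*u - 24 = (u - 4)*(u^2 + 5*u + 6) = (u - 4)*(u + 3)*(u + 2)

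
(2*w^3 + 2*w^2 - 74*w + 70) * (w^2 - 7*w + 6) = 2*w^5 - 12*w^4 - 76*w^3 + 600*w^2 - 934*w + 420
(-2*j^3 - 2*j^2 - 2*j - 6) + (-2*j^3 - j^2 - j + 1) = -4*j^3 - 3*j^2 - 3*j - 5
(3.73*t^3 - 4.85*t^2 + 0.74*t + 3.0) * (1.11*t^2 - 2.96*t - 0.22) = 4.1403*t^5 - 16.4243*t^4 + 14.3568*t^3 + 2.2066*t^2 - 9.0428*t - 0.66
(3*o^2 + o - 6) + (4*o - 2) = 3*o^2 + 5*o - 8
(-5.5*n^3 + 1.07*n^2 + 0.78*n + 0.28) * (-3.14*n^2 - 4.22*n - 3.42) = 17.27*n^5 + 19.8502*n^4 + 11.8454*n^3 - 7.8302*n^2 - 3.8492*n - 0.9576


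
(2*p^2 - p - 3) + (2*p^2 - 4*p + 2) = 4*p^2 - 5*p - 1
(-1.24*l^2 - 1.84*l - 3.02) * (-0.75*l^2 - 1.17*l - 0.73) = 0.93*l^4 + 2.8308*l^3 + 5.323*l^2 + 4.8766*l + 2.2046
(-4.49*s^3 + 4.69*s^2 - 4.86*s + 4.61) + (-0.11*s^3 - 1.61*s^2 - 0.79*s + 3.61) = -4.6*s^3 + 3.08*s^2 - 5.65*s + 8.22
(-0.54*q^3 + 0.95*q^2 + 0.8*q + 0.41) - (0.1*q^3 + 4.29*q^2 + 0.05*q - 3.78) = -0.64*q^3 - 3.34*q^2 + 0.75*q + 4.19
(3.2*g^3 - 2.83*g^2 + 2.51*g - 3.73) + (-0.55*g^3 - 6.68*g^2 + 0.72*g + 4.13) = 2.65*g^3 - 9.51*g^2 + 3.23*g + 0.4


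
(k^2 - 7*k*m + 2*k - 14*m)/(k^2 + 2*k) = (k - 7*m)/k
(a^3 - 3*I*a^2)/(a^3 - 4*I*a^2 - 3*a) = a/(a - I)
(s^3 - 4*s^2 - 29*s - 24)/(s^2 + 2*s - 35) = (s^3 - 4*s^2 - 29*s - 24)/(s^2 + 2*s - 35)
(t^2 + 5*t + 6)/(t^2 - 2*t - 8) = (t + 3)/(t - 4)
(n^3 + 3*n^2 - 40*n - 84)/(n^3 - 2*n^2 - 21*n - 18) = (n^2 + 9*n + 14)/(n^2 + 4*n + 3)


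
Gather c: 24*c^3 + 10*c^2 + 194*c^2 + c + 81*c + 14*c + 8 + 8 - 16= 24*c^3 + 204*c^2 + 96*c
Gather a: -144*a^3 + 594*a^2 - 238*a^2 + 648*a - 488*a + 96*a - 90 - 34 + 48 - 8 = -144*a^3 + 356*a^2 + 256*a - 84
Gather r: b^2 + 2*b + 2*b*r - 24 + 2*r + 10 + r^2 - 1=b^2 + 2*b + r^2 + r*(2*b + 2) - 15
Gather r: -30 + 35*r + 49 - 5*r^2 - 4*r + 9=-5*r^2 + 31*r + 28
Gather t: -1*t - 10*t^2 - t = -10*t^2 - 2*t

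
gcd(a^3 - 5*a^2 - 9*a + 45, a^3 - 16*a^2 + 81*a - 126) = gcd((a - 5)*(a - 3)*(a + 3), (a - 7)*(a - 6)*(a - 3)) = a - 3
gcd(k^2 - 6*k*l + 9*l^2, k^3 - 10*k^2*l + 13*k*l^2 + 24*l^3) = k - 3*l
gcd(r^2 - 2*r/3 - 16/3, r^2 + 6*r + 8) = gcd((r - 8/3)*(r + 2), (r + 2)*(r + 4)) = r + 2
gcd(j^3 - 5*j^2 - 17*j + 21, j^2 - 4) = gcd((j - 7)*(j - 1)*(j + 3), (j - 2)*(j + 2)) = 1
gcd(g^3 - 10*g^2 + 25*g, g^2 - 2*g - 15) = g - 5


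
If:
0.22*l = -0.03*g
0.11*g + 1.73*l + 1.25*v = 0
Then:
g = 9.92779783393502*v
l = -1.35379061371841*v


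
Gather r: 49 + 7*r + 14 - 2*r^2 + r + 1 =-2*r^2 + 8*r + 64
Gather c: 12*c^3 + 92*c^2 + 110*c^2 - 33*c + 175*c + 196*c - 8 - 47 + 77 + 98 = 12*c^3 + 202*c^2 + 338*c + 120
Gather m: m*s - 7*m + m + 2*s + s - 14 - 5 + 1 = m*(s - 6) + 3*s - 18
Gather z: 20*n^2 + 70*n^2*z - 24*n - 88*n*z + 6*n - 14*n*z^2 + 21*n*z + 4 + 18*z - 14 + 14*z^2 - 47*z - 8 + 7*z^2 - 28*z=20*n^2 - 18*n + z^2*(21 - 14*n) + z*(70*n^2 - 67*n - 57) - 18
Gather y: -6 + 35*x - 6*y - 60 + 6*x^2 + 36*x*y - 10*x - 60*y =6*x^2 + 25*x + y*(36*x - 66) - 66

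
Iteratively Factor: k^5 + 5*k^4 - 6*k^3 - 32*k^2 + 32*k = (k + 4)*(k^4 + k^3 - 10*k^2 + 8*k) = (k - 2)*(k + 4)*(k^3 + 3*k^2 - 4*k) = (k - 2)*(k + 4)^2*(k^2 - k) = (k - 2)*(k - 1)*(k + 4)^2*(k)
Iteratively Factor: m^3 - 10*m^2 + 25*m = (m)*(m^2 - 10*m + 25) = m*(m - 5)*(m - 5)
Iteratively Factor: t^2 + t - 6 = (t + 3)*(t - 2)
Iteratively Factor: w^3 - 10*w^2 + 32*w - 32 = (w - 2)*(w^2 - 8*w + 16) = (w - 4)*(w - 2)*(w - 4)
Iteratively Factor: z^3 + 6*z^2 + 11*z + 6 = (z + 1)*(z^2 + 5*z + 6) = (z + 1)*(z + 3)*(z + 2)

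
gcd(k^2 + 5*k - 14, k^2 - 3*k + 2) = k - 2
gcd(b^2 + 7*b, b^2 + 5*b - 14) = b + 7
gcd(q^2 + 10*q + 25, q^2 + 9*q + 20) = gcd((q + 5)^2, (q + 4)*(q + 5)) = q + 5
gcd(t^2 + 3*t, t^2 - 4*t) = t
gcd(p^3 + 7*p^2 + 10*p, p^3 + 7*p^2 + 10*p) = p^3 + 7*p^2 + 10*p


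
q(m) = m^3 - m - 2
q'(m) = 3*m^2 - 1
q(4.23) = 69.46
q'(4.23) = 52.68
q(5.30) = 141.58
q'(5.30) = 83.27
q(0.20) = -2.19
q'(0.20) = -0.88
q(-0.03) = -1.97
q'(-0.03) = -1.00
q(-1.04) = -2.08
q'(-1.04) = 2.24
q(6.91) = 321.03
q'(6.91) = 142.24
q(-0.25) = -1.77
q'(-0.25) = -0.81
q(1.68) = 1.06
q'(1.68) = 7.47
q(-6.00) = -212.00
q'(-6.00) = 107.00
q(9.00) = 718.00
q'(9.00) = 242.00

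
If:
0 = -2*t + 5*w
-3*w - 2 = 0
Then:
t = -5/3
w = -2/3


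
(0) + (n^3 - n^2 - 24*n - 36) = n^3 - n^2 - 24*n - 36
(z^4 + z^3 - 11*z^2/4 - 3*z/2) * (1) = z^4 + z^3 - 11*z^2/4 - 3*z/2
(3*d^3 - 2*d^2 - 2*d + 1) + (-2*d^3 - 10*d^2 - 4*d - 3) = d^3 - 12*d^2 - 6*d - 2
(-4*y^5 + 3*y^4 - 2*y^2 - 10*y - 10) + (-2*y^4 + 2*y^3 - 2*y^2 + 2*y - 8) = -4*y^5 + y^4 + 2*y^3 - 4*y^2 - 8*y - 18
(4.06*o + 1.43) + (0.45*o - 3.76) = 4.51*o - 2.33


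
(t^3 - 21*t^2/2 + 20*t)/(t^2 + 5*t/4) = 2*(2*t^2 - 21*t + 40)/(4*t + 5)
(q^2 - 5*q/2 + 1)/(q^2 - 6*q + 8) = (q - 1/2)/(q - 4)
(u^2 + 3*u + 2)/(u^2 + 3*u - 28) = (u^2 + 3*u + 2)/(u^2 + 3*u - 28)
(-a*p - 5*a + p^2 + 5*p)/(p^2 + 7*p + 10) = (-a + p)/(p + 2)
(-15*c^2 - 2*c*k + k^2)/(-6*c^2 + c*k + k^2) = (5*c - k)/(2*c - k)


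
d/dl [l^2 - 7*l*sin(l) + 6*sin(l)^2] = -7*l*cos(l) + 2*l - 7*sin(l) + 6*sin(2*l)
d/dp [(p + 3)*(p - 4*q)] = 2*p - 4*q + 3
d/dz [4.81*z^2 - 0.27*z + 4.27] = 9.62*z - 0.27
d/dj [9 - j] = -1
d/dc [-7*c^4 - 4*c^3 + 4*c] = -28*c^3 - 12*c^2 + 4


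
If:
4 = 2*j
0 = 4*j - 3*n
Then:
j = 2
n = 8/3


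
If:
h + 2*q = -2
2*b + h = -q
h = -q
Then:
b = 0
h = 2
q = -2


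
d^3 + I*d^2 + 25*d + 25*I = (d - 5*I)*(d + I)*(d + 5*I)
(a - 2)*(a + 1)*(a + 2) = a^3 + a^2 - 4*a - 4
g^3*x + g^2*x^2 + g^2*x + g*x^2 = g*(g + x)*(g*x + x)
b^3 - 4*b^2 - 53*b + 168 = (b - 8)*(b - 3)*(b + 7)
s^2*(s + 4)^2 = s^4 + 8*s^3 + 16*s^2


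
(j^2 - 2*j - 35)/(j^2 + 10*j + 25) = (j - 7)/(j + 5)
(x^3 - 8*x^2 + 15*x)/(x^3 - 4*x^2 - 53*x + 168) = x*(x - 5)/(x^2 - x - 56)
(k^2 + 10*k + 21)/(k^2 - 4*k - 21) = (k + 7)/(k - 7)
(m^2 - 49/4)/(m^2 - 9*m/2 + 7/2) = (m + 7/2)/(m - 1)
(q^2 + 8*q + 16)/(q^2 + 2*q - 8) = (q + 4)/(q - 2)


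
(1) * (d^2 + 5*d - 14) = d^2 + 5*d - 14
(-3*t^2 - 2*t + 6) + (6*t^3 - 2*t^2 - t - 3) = 6*t^3 - 5*t^2 - 3*t + 3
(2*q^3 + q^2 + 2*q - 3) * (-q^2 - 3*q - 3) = -2*q^5 - 7*q^4 - 11*q^3 - 6*q^2 + 3*q + 9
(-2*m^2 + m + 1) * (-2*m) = 4*m^3 - 2*m^2 - 2*m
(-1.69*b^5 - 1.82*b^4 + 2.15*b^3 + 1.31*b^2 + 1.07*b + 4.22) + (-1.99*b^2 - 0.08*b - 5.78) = -1.69*b^5 - 1.82*b^4 + 2.15*b^3 - 0.68*b^2 + 0.99*b - 1.56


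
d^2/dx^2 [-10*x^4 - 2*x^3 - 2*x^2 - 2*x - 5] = -120*x^2 - 12*x - 4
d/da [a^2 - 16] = 2*a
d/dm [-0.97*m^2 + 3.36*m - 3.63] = 3.36 - 1.94*m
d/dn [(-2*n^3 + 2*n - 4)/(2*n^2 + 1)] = 2*(-2*n^4 - 5*n^2 + 8*n + 1)/(4*n^4 + 4*n^2 + 1)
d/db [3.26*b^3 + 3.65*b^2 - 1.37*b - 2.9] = 9.78*b^2 + 7.3*b - 1.37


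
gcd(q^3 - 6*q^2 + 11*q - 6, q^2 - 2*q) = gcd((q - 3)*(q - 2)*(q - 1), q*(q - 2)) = q - 2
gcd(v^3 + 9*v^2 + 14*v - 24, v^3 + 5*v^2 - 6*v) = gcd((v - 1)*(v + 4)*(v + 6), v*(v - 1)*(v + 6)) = v^2 + 5*v - 6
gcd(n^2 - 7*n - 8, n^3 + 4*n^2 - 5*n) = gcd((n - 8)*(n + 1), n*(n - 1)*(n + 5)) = 1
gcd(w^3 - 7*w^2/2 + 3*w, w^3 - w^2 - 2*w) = w^2 - 2*w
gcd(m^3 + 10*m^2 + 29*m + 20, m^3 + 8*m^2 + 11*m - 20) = m^2 + 9*m + 20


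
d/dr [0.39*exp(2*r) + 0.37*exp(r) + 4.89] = (0.78*exp(r) + 0.37)*exp(r)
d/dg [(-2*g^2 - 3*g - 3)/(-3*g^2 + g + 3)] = (-11*g^2 - 30*g - 6)/(9*g^4 - 6*g^3 - 17*g^2 + 6*g + 9)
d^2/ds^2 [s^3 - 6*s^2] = 6*s - 12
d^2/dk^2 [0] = 0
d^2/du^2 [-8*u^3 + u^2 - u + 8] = 2 - 48*u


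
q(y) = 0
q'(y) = 0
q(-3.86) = 0.00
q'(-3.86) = 0.00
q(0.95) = 0.00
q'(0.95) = 0.00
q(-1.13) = 0.00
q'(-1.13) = 0.00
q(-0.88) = 0.00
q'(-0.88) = 0.00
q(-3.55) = 0.00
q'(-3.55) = 0.00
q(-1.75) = 0.00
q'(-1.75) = 0.00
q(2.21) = 0.00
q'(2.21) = 0.00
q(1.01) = 0.00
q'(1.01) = 0.00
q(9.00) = 0.00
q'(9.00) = 0.00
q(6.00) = 0.00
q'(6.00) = 0.00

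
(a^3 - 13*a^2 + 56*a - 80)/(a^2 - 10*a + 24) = (a^2 - 9*a + 20)/(a - 6)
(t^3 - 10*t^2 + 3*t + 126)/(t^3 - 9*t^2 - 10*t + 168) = (t + 3)/(t + 4)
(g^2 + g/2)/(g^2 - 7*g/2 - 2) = g/(g - 4)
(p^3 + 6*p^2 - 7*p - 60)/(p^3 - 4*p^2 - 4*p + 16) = (p^3 + 6*p^2 - 7*p - 60)/(p^3 - 4*p^2 - 4*p + 16)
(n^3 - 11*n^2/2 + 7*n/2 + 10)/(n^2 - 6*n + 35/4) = 2*(n^2 - 3*n - 4)/(2*n - 7)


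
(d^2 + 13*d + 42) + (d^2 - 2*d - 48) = 2*d^2 + 11*d - 6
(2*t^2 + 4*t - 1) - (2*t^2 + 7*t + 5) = -3*t - 6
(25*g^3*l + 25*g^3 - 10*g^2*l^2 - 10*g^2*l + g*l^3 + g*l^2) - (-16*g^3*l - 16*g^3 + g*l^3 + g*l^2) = 41*g^3*l + 41*g^3 - 10*g^2*l^2 - 10*g^2*l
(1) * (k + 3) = k + 3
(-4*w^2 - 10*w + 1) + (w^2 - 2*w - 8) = -3*w^2 - 12*w - 7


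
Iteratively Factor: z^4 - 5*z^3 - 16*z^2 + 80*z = (z - 5)*(z^3 - 16*z) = (z - 5)*(z - 4)*(z^2 + 4*z) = z*(z - 5)*(z - 4)*(z + 4)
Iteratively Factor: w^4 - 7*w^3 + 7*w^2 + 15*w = (w + 1)*(w^3 - 8*w^2 + 15*w) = (w - 5)*(w + 1)*(w^2 - 3*w) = (w - 5)*(w - 3)*(w + 1)*(w)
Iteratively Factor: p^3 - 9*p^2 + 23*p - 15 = (p - 1)*(p^2 - 8*p + 15) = (p - 3)*(p - 1)*(p - 5)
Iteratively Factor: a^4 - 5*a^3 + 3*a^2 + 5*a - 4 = (a - 1)*(a^3 - 4*a^2 - a + 4) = (a - 4)*(a - 1)*(a^2 - 1) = (a - 4)*(a - 1)^2*(a + 1)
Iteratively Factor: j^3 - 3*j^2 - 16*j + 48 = (j - 4)*(j^2 + j - 12) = (j - 4)*(j - 3)*(j + 4)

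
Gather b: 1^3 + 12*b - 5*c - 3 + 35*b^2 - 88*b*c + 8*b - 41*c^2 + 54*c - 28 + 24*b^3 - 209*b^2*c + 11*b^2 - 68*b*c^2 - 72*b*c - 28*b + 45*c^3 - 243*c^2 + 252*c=24*b^3 + b^2*(46 - 209*c) + b*(-68*c^2 - 160*c - 8) + 45*c^3 - 284*c^2 + 301*c - 30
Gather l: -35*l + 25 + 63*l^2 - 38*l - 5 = 63*l^2 - 73*l + 20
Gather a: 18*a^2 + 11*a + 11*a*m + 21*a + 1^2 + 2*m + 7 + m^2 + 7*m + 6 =18*a^2 + a*(11*m + 32) + m^2 + 9*m + 14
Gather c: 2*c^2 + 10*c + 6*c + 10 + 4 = 2*c^2 + 16*c + 14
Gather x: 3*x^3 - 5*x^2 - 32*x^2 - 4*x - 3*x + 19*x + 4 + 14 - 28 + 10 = 3*x^3 - 37*x^2 + 12*x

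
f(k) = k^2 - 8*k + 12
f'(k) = 2*k - 8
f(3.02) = -3.04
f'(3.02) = -1.96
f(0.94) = 5.36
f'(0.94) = -6.12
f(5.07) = -2.86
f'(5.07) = 2.14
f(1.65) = 1.52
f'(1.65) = -4.70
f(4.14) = -3.98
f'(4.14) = 0.28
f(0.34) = 9.40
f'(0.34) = -7.32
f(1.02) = 4.88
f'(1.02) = -5.96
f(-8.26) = 146.31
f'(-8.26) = -24.52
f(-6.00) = 96.00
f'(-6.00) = -20.00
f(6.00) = 0.00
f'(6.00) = 4.00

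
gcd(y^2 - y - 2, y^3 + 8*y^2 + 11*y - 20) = 1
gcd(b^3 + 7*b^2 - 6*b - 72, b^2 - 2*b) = 1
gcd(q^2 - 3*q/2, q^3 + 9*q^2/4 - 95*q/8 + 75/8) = q - 3/2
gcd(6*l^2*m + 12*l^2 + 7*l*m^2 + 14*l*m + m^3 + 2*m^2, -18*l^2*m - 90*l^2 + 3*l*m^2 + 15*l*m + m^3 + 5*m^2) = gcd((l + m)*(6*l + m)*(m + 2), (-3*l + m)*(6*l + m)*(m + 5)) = 6*l + m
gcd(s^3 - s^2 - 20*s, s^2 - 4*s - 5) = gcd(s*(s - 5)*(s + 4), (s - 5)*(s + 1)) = s - 5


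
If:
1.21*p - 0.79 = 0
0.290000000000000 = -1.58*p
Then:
No Solution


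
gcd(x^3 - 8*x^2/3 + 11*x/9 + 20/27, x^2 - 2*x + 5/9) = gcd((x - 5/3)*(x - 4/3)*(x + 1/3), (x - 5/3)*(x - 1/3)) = x - 5/3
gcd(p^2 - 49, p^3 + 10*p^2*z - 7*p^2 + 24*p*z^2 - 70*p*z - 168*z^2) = p - 7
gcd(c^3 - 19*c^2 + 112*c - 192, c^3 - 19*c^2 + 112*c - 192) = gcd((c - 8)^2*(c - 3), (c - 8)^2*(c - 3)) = c^3 - 19*c^2 + 112*c - 192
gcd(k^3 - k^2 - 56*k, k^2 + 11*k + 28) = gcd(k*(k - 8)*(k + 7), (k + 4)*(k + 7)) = k + 7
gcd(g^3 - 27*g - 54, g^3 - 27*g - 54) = g^3 - 27*g - 54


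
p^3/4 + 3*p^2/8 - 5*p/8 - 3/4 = (p/4 + 1/2)*(p - 3/2)*(p + 1)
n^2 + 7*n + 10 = (n + 2)*(n + 5)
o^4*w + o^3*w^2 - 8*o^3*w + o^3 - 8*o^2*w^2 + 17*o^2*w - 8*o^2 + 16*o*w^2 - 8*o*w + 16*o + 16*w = (o - 4)^2*(o + w)*(o*w + 1)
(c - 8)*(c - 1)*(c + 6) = c^3 - 3*c^2 - 46*c + 48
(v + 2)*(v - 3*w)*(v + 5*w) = v^3 + 2*v^2*w + 2*v^2 - 15*v*w^2 + 4*v*w - 30*w^2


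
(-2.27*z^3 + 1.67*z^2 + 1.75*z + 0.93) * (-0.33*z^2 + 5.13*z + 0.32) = 0.7491*z^5 - 12.1962*z^4 + 7.2632*z^3 + 9.205*z^2 + 5.3309*z + 0.2976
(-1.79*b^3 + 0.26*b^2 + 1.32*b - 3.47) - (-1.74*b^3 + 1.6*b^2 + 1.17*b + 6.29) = -0.05*b^3 - 1.34*b^2 + 0.15*b - 9.76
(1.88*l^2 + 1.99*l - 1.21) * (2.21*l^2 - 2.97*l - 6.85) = 4.1548*l^4 - 1.1857*l^3 - 21.4624*l^2 - 10.0378*l + 8.2885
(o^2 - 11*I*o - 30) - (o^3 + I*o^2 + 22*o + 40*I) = -o^3 + o^2 - I*o^2 - 22*o - 11*I*o - 30 - 40*I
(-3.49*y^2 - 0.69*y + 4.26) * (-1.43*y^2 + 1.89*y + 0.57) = 4.9907*y^4 - 5.6094*y^3 - 9.3852*y^2 + 7.6581*y + 2.4282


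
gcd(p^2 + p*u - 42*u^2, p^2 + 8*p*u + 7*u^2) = p + 7*u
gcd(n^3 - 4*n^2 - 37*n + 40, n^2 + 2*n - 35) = 1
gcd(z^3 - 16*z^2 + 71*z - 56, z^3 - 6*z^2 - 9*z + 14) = z^2 - 8*z + 7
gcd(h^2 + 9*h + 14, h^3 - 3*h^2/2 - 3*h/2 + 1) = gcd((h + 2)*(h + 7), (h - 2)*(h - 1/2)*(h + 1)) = 1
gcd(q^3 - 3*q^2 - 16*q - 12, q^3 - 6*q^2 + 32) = q + 2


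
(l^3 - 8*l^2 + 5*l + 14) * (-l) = -l^4 + 8*l^3 - 5*l^2 - 14*l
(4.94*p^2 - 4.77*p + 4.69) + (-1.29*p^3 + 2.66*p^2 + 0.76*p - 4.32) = -1.29*p^3 + 7.6*p^2 - 4.01*p + 0.37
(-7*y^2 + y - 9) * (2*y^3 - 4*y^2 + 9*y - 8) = -14*y^5 + 30*y^4 - 85*y^3 + 101*y^2 - 89*y + 72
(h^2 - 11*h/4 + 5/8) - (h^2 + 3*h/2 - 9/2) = 41/8 - 17*h/4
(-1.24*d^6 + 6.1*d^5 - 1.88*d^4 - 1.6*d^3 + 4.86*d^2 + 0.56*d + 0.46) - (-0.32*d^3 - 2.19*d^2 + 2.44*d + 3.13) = -1.24*d^6 + 6.1*d^5 - 1.88*d^4 - 1.28*d^3 + 7.05*d^2 - 1.88*d - 2.67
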